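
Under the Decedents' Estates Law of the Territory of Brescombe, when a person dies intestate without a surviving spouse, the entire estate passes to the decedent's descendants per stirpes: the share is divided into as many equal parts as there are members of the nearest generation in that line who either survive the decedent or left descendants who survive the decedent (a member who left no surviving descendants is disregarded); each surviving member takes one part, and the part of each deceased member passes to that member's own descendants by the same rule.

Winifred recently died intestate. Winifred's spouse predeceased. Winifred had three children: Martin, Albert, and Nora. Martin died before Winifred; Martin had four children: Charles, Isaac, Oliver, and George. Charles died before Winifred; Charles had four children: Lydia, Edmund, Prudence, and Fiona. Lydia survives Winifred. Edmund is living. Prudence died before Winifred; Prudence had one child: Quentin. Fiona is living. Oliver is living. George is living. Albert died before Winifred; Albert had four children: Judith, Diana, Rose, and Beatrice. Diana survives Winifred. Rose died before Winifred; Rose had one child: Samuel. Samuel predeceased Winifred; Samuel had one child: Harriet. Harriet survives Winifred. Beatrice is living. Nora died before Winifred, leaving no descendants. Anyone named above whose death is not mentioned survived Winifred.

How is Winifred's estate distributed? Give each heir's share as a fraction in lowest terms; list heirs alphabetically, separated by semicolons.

Beatrice 1/8; Diana 1/8; Edmund 1/32; Fiona 1/32; George 1/8; Harriet 1/8; Isaac 1/8; Judith 1/8; Lydia 1/32; Oliver 1/8; Quentin 1/32

There is no surviving spouse, so the entire estate passes to Winifred's descendants per stirpes.
Nora left no surviving issue, so that branch lapses and is disregarded.
The estate is divided into 2 equal shares of 1/2 among Martin, Albert.
Martin predeceased; the 1/2 allotted to Martin's branch passes to Martin's issue by representation.
The 1/2 is divided into 4 equal shares of 1/8 among Charles, Isaac, Oliver, George.
Charles predeceased; the 1/8 allotted to Charles's branch passes to Charles's issue by representation.
The 1/8 is divided into 4 equal shares of 1/32 among Lydia, Edmund, Prudence, Fiona.
Lydia is living and takes 1/32.
Edmund is living and takes 1/32.
Prudence predeceased; the 1/32 allotted to Prudence's branch passes to Prudence's issue by representation.
Quentin is the sole taker at this level and receives the full 1/32.
Fiona is living and takes 1/32.
Isaac is living and takes 1/8.
Oliver is living and takes 1/8.
George is living and takes 1/8.
Albert predeceased; the 1/2 allotted to Albert's branch passes to Albert's issue by representation.
The 1/2 is divided into 4 equal shares of 1/8 among Judith, Diana, Rose, Beatrice.
Judith is living and takes 1/8.
Diana is living and takes 1/8.
Rose predeceased; the 1/8 allotted to Rose's branch passes to Rose's issue by representation.
Samuel's line is the sole branch at this level, so the full 1/8 passes to Samuel's issue by representation.
Harriet is the sole taker at this level and receives the full 1/8.
Beatrice is living and takes 1/8.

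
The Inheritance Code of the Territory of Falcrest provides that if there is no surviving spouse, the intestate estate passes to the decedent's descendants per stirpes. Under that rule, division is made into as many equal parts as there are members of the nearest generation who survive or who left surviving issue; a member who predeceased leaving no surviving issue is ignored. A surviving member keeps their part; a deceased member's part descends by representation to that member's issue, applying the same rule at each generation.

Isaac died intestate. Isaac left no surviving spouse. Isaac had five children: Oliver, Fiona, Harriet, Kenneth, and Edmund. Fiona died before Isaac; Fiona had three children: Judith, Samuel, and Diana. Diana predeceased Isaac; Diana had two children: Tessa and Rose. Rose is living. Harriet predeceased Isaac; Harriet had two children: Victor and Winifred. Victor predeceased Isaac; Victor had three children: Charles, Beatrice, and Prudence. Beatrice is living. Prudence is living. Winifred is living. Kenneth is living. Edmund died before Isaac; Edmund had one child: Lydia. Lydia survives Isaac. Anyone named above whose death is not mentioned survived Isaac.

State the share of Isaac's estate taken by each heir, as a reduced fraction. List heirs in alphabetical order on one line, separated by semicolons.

Beatrice 1/30; Charles 1/30; Judith 1/15; Kenneth 1/5; Lydia 1/5; Oliver 1/5; Prudence 1/30; Rose 1/30; Samuel 1/15; Tessa 1/30; Winifred 1/10

There is no surviving spouse, so the entire estate passes to Isaac's descendants per stirpes.
The estate is divided into 5 equal shares of 1/5 among Oliver, Fiona, Harriet, Kenneth, Edmund.
Oliver is living and takes 1/5.
Fiona predeceased; the 1/5 allotted to Fiona's branch passes to Fiona's issue by representation.
The 1/5 is divided into 3 equal shares of 1/15 among Judith, Samuel, Diana.
Judith is living and takes 1/15.
Samuel is living and takes 1/15.
Diana predeceased; the 1/15 allotted to Diana's branch passes to Diana's issue by representation.
The 1/15 is divided into 2 equal shares of 1/30 among Tessa, Rose.
Tessa is living and takes 1/30.
Rose is living and takes 1/30.
Harriet predeceased; the 1/5 allotted to Harriet's branch passes to Harriet's issue by representation.
The 1/5 is divided into 2 equal shares of 1/10 among Victor, Winifred.
Victor predeceased; the 1/10 allotted to Victor's branch passes to Victor's issue by representation.
The 1/10 is divided into 3 equal shares of 1/30 among Charles, Beatrice, Prudence.
Charles is living and takes 1/30.
Beatrice is living and takes 1/30.
Prudence is living and takes 1/30.
Winifred is living and takes 1/10.
Kenneth is living and takes 1/5.
Edmund predeceased; the 1/5 allotted to Edmund's branch passes to Edmund's issue by representation.
Lydia is the sole taker at this level and receives the full 1/5.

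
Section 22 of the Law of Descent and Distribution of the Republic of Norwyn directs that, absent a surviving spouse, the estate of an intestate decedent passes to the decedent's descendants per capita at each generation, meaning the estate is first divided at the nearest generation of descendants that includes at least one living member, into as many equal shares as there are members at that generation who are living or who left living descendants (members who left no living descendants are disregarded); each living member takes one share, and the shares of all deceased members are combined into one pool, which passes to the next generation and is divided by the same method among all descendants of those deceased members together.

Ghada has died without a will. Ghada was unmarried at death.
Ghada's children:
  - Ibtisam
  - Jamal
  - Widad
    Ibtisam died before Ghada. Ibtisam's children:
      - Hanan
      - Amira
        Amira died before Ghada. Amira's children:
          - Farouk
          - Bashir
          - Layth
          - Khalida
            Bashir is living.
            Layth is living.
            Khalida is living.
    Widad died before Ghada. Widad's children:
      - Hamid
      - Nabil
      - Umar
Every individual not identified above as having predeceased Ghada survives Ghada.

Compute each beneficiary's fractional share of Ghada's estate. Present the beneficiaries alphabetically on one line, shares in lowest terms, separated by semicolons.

Bashir 1/30; Farouk 1/30; Hamid 2/15; Hanan 2/15; Jamal 1/3; Khalida 1/30; Layth 1/30; Nabil 2/15; Umar 2/15

There is no surviving spouse, so the entire estate passes to Ghada's descendants per capita at each generation.
At generation 1 (Ibtisam, Jamal, Widad) there are 3 shares of (1)/3 = 1/3 each.
Living: Jamal — each takes 1/3.
Deceased: Ibtisam and Widad. Their combined 2/3 is pooled and carried to generation 2.
At generation 2 (Hanan, Amira, Hamid, Nabil, Umar) there are 5 shares of (2/3)/5 = 2/15 each.
Living: Hanan, Hamid, Nabil, and Umar — each takes 2/15.
Deceased: Amira. That 2/15 share is carried to generation 3.
At generation 3 (Farouk, Bashir, Layth, Khalida) there are 4 shares of (2/15)/4 = 1/30 each.
Living: Farouk, Bashir, Layth, and Khalida — each takes 1/30.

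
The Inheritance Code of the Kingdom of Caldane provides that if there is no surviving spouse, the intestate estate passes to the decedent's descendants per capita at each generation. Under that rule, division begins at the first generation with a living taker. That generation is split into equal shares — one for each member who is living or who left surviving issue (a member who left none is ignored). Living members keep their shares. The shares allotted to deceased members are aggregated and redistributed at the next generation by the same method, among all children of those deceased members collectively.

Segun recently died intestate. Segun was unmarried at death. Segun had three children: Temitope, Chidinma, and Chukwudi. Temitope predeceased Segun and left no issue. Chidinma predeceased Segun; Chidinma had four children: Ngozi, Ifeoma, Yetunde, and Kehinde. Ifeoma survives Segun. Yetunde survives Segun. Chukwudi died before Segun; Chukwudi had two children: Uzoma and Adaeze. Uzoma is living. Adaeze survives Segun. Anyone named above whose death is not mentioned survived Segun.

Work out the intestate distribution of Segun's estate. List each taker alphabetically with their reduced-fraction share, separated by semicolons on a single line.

There is no surviving spouse, so the entire estate passes to Segun's descendants per capita at each generation.
No one at generation 1 (Chidinma, Chukwudi) is living; moving to the next generation.
At generation 2 (Ngozi, Ifeoma, Yetunde, Kehinde, Uzoma, Adaeze) there are 6 shares of (1)/6 = 1/6 each.
Living: Ngozi, Ifeoma, Yetunde, Kehinde, Uzoma, and Adaeze — each takes 1/6.

Adaeze 1/6; Ifeoma 1/6; Kehinde 1/6; Ngozi 1/6; Uzoma 1/6; Yetunde 1/6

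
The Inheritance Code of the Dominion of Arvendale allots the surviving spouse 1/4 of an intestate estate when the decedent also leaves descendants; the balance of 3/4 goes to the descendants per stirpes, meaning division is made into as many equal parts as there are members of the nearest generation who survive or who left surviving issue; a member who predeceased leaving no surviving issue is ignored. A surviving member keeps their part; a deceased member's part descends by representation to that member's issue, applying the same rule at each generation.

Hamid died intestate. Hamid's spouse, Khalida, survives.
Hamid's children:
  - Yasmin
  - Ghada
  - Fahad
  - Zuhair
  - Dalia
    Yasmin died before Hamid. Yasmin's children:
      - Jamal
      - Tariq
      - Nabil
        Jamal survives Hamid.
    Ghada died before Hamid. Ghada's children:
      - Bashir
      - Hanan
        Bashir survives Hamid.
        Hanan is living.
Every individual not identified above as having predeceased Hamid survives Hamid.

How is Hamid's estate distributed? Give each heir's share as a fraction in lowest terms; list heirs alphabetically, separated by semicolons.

Khalida, as surviving spouse, takes 1/4.
The remaining 3/4 passes to Hamid's descendants per stirpes.
The 3/4 is divided into 5 equal shares of 3/20 among Yasmin, Ghada, Fahad, Zuhair, Dalia.
Yasmin predeceased; the 3/20 allotted to Yasmin's branch passes to Yasmin's issue by representation.
The 3/20 is divided into 3 equal shares of 1/20 among Jamal, Tariq, Nabil.
Jamal is living and takes 1/20.
Tariq is living and takes 1/20.
Nabil is living and takes 1/20.
Ghada predeceased; the 3/20 allotted to Ghada's branch passes to Ghada's issue by representation.
The 3/20 is divided into 2 equal shares of 3/40 among Bashir, Hanan.
Bashir is living and takes 3/40.
Hanan is living and takes 3/40.
Fahad is living and takes 3/20.
Zuhair is living and takes 3/20.
Dalia is living and takes 3/20.

Bashir 3/40; Dalia 3/20; Fahad 3/20; Hanan 3/40; Jamal 1/20; Khalida 1/4; Nabil 1/20; Tariq 1/20; Zuhair 3/20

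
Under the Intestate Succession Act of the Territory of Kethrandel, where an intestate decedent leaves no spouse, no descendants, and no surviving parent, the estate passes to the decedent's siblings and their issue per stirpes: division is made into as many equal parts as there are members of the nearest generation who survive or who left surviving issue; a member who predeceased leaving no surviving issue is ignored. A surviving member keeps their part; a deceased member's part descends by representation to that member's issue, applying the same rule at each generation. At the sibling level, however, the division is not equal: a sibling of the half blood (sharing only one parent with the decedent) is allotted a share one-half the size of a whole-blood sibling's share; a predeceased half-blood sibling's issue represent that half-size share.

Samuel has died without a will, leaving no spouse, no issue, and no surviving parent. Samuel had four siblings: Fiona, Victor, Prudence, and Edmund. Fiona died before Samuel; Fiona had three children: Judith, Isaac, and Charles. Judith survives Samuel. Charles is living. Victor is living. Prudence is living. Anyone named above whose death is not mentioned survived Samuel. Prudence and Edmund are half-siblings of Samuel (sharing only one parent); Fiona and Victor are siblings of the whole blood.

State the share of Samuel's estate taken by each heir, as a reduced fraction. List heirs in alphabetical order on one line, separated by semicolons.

No spouse, descendants, or parent survives, so the estate passes to Samuel's siblings per stirpes.
Half-blood siblings count for one-half the weight of whole-blood siblings at the initial division.
Dividing 1 in proportion to weights (total weight 3): Fiona (weight 1) → 1/3; Victor (weight 1) → 1/3; Prudence (weight 1/2) → 1/6; Edmund (weight 1/2) → 1/6.
Fiona predeceased; the 1/3 allotted to Fiona's branch passes to Fiona's issue by representation.
The 1/3 is divided into 3 equal shares of 1/9 among Judith, Isaac, Charles.
Judith is living and takes 1/9.
Isaac is living and takes 1/9.
Charles is living and takes 1/9.
Victor is living and takes 1/3.
Prudence is living and takes 1/6.
Edmund is living and takes 1/6.

Charles 1/9; Edmund 1/6; Isaac 1/9; Judith 1/9; Prudence 1/6; Victor 1/3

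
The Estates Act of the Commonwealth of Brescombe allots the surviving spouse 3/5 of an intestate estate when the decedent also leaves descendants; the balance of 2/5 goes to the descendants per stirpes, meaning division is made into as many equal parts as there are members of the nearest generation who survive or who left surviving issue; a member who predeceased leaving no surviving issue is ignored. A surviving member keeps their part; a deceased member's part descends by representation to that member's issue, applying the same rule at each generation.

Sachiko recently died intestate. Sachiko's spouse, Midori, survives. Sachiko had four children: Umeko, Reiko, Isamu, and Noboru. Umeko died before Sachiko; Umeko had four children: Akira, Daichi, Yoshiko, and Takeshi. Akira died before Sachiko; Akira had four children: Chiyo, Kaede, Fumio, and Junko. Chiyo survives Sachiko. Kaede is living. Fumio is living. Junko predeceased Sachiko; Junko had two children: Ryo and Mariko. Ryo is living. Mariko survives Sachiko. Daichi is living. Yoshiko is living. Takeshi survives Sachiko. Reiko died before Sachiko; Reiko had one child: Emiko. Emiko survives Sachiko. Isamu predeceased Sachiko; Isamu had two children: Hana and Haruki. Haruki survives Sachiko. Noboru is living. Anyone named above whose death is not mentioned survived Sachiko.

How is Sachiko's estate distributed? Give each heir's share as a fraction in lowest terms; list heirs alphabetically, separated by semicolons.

Midori, as surviving spouse, takes 3/5.
The remaining 2/5 passes to Sachiko's descendants per stirpes.
The 2/5 is divided into 4 equal shares of 1/10 among Umeko, Reiko, Isamu, Noboru.
Umeko predeceased; the 1/10 allotted to Umeko's branch passes to Umeko's issue by representation.
The 1/10 is divided into 4 equal shares of 1/40 among Akira, Daichi, Yoshiko, Takeshi.
Akira predeceased; the 1/40 allotted to Akira's branch passes to Akira's issue by representation.
The 1/40 is divided into 4 equal shares of 1/160 among Chiyo, Kaede, Fumio, Junko.
Chiyo is living and takes 1/160.
Kaede is living and takes 1/160.
Fumio is living and takes 1/160.
Junko predeceased; the 1/160 allotted to Junko's branch passes to Junko's issue by representation.
The 1/160 is divided into 2 equal shares of 1/320 among Ryo, Mariko.
Ryo is living and takes 1/320.
Mariko is living and takes 1/320.
Daichi is living and takes 1/40.
Yoshiko is living and takes 1/40.
Takeshi is living and takes 1/40.
Reiko predeceased; the 1/10 allotted to Reiko's branch passes to Reiko's issue by representation.
Emiko is the sole taker at this level and receives the full 1/10.
Isamu predeceased; the 1/10 allotted to Isamu's branch passes to Isamu's issue by representation.
The 1/10 is divided into 2 equal shares of 1/20 among Hana, Haruki.
Hana is living and takes 1/20.
Haruki is living and takes 1/20.
Noboru is living and takes 1/10.

Chiyo 1/160; Daichi 1/40; Emiko 1/10; Fumio 1/160; Hana 1/20; Haruki 1/20; Kaede 1/160; Mariko 1/320; Midori 3/5; Noboru 1/10; Ryo 1/320; Takeshi 1/40; Yoshiko 1/40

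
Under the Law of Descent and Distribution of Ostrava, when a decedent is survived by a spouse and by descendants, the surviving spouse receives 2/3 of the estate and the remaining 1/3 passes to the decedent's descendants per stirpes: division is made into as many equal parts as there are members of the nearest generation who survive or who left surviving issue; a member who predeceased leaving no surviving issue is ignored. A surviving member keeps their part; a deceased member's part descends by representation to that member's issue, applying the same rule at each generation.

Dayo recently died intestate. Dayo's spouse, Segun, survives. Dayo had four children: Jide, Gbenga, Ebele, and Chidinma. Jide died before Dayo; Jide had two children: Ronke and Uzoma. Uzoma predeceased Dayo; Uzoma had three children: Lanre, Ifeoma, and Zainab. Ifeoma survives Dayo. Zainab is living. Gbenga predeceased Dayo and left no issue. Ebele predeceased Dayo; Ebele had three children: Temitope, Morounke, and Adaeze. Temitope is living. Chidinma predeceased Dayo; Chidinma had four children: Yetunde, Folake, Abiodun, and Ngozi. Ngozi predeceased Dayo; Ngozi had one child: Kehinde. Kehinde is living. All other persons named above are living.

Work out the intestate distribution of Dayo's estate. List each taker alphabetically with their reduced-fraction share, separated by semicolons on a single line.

Segun, as surviving spouse, takes 2/3.
The remaining 1/3 passes to Dayo's descendants per stirpes.
Gbenga left no surviving issue, so that branch lapses and is disregarded.
The 1/3 is divided into 3 equal shares of 1/9 among Jide, Ebele, Chidinma.
Jide predeceased; the 1/9 allotted to Jide's branch passes to Jide's issue by representation.
The 1/9 is divided into 2 equal shares of 1/18 among Ronke, Uzoma.
Ronke is living and takes 1/18.
Uzoma predeceased; the 1/18 allotted to Uzoma's branch passes to Uzoma's issue by representation.
The 1/18 is divided into 3 equal shares of 1/54 among Lanre, Ifeoma, Zainab.
Lanre is living and takes 1/54.
Ifeoma is living and takes 1/54.
Zainab is living and takes 1/54.
Ebele predeceased; the 1/9 allotted to Ebele's branch passes to Ebele's issue by representation.
The 1/9 is divided into 3 equal shares of 1/27 among Temitope, Morounke, Adaeze.
Temitope is living and takes 1/27.
Morounke is living and takes 1/27.
Adaeze is living and takes 1/27.
Chidinma predeceased; the 1/9 allotted to Chidinma's branch passes to Chidinma's issue by representation.
The 1/9 is divided into 4 equal shares of 1/36 among Yetunde, Folake, Abiodun, Ngozi.
Yetunde is living and takes 1/36.
Folake is living and takes 1/36.
Abiodun is living and takes 1/36.
Ngozi predeceased; the 1/36 allotted to Ngozi's branch passes to Ngozi's issue by representation.
Kehinde is the sole taker at this level and receives the full 1/36.

Abiodun 1/36; Adaeze 1/27; Folake 1/36; Ifeoma 1/54; Kehinde 1/36; Lanre 1/54; Morounke 1/27; Ronke 1/18; Segun 2/3; Temitope 1/27; Yetunde 1/36; Zainab 1/54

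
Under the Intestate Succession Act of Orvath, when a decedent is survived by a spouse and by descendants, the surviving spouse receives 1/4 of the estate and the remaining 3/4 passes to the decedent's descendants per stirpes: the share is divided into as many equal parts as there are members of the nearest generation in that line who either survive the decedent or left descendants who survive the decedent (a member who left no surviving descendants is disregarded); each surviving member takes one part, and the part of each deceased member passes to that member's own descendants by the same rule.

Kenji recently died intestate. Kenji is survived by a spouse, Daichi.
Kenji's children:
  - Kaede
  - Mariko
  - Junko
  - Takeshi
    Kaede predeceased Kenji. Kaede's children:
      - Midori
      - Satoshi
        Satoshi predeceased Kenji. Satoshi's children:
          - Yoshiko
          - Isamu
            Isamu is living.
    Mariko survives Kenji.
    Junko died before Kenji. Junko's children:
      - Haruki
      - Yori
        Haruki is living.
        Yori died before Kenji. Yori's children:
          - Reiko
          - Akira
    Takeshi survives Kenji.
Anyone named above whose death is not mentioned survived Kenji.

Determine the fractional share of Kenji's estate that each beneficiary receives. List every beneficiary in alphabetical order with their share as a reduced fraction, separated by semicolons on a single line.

Akira 3/64; Daichi 1/4; Haruki 3/32; Isamu 3/64; Mariko 3/16; Midori 3/32; Reiko 3/64; Takeshi 3/16; Yoshiko 3/64

Daichi, as surviving spouse, takes 1/4.
The remaining 3/4 passes to Kenji's descendants per stirpes.
The 3/4 is divided into 4 equal shares of 3/16 among Kaede, Mariko, Junko, Takeshi.
Kaede predeceased; the 3/16 allotted to Kaede's branch passes to Kaede's issue by representation.
The 3/16 is divided into 2 equal shares of 3/32 among Midori, Satoshi.
Midori is living and takes 3/32.
Satoshi predeceased; the 3/32 allotted to Satoshi's branch passes to Satoshi's issue by representation.
The 3/32 is divided into 2 equal shares of 3/64 among Yoshiko, Isamu.
Yoshiko is living and takes 3/64.
Isamu is living and takes 3/64.
Mariko is living and takes 3/16.
Junko predeceased; the 3/16 allotted to Junko's branch passes to Junko's issue by representation.
The 3/16 is divided into 2 equal shares of 3/32 among Haruki, Yori.
Haruki is living and takes 3/32.
Yori predeceased; the 3/32 allotted to Yori's branch passes to Yori's issue by representation.
The 3/32 is divided into 2 equal shares of 3/64 among Reiko, Akira.
Reiko is living and takes 3/64.
Akira is living and takes 3/64.
Takeshi is living and takes 3/16.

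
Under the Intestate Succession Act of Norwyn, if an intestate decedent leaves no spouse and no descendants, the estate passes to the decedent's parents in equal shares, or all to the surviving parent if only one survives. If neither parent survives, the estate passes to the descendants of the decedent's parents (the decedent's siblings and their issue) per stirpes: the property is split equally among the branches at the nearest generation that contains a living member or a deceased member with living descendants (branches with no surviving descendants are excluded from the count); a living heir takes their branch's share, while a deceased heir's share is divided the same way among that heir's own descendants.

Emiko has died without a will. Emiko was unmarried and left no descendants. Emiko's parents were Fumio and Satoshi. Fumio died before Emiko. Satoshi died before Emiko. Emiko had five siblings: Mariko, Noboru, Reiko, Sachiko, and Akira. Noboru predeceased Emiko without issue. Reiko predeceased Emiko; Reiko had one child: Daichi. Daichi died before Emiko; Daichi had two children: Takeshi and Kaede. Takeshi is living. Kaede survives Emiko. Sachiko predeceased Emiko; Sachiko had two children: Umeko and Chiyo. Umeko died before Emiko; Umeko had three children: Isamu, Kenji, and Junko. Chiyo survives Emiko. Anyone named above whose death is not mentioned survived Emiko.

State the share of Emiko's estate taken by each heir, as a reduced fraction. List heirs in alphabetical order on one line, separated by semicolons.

Neither parent survives and there are no descendants, so the estate passes to Emiko's siblings and their issue per stirpes.
Noboru left no surviving issue, so that branch lapses and is disregarded.
The estate is divided into 4 equal shares of 1/4 among Mariko, Reiko, Sachiko, Akira.
Mariko is living and takes 1/4.
Reiko predeceased; the 1/4 allotted to Reiko's branch passes to Reiko's issue by representation.
Daichi's line is the sole branch at this level, so the full 1/4 passes to Daichi's issue by representation.
The 1/4 is divided into 2 equal shares of 1/8 among Takeshi, Kaede.
Takeshi is living and takes 1/8.
Kaede is living and takes 1/8.
Sachiko predeceased; the 1/4 allotted to Sachiko's branch passes to Sachiko's issue by representation.
The 1/4 is divided into 2 equal shares of 1/8 among Umeko, Chiyo.
Umeko predeceased; the 1/8 allotted to Umeko's branch passes to Umeko's issue by representation.
The 1/8 is divided into 3 equal shares of 1/24 among Isamu, Kenji, Junko.
Isamu is living and takes 1/24.
Kenji is living and takes 1/24.
Junko is living and takes 1/24.
Chiyo is living and takes 1/8.
Akira is living and takes 1/4.

Akira 1/4; Chiyo 1/8; Isamu 1/24; Junko 1/24; Kaede 1/8; Kenji 1/24; Mariko 1/4; Takeshi 1/8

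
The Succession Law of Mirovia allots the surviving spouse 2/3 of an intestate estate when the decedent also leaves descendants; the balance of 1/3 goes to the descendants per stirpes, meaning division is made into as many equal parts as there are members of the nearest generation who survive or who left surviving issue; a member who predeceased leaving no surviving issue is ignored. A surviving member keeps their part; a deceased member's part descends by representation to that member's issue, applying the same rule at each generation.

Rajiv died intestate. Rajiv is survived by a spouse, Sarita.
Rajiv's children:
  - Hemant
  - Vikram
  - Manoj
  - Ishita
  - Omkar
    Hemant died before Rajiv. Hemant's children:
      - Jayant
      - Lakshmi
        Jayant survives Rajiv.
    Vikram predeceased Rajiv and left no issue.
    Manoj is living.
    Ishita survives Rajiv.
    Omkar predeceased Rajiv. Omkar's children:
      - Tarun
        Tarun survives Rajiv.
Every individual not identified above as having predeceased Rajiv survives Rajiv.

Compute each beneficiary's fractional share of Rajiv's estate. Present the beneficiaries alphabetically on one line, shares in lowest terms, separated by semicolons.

Ishita 1/12; Jayant 1/24; Lakshmi 1/24; Manoj 1/12; Sarita 2/3; Tarun 1/12

Sarita, as surviving spouse, takes 2/3.
The remaining 1/3 passes to Rajiv's descendants per stirpes.
Vikram left no surviving issue, so that branch lapses and is disregarded.
The 1/3 is divided into 4 equal shares of 1/12 among Hemant, Manoj, Ishita, Omkar.
Hemant predeceased; the 1/12 allotted to Hemant's branch passes to Hemant's issue by representation.
The 1/12 is divided into 2 equal shares of 1/24 among Jayant, Lakshmi.
Jayant is living and takes 1/24.
Lakshmi is living and takes 1/24.
Manoj is living and takes 1/12.
Ishita is living and takes 1/12.
Omkar predeceased; the 1/12 allotted to Omkar's branch passes to Omkar's issue by representation.
Tarun is the sole taker at this level and receives the full 1/12.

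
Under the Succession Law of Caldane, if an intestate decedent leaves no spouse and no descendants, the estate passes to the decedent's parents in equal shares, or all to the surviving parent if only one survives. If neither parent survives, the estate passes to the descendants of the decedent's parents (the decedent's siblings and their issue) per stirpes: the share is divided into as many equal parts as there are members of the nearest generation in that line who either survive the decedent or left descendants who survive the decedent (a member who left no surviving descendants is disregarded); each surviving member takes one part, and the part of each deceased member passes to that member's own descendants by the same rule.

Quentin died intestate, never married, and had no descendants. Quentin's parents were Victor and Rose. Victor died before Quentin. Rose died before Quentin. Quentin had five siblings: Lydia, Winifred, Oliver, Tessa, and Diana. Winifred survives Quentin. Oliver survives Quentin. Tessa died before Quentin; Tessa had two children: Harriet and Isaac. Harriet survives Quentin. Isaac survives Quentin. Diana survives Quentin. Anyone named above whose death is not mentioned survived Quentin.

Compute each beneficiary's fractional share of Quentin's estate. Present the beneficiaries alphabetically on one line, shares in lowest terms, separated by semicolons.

Diana 1/5; Harriet 1/10; Isaac 1/10; Lydia 1/5; Oliver 1/5; Winifred 1/5

Neither parent survives and there are no descendants, so the estate passes to Quentin's siblings and their issue per stirpes.
The estate is divided into 5 equal shares of 1/5 among Lydia, Winifred, Oliver, Tessa, Diana.
Lydia is living and takes 1/5.
Winifred is living and takes 1/5.
Oliver is living and takes 1/5.
Tessa predeceased; the 1/5 allotted to Tessa's branch passes to Tessa's issue by representation.
The 1/5 is divided into 2 equal shares of 1/10 among Harriet, Isaac.
Harriet is living and takes 1/10.
Isaac is living and takes 1/10.
Diana is living and takes 1/5.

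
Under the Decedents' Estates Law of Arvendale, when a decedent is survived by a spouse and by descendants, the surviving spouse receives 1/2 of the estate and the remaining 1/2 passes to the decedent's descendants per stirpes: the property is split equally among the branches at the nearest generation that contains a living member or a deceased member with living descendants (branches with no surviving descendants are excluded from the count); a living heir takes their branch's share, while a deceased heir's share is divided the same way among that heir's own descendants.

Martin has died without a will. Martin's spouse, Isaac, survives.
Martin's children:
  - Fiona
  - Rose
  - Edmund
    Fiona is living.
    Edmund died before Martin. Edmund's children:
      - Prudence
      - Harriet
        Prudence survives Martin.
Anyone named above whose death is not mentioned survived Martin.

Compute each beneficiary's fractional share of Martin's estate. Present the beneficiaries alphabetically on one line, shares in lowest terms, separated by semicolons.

Fiona 1/6; Harriet 1/12; Isaac 1/2; Prudence 1/12; Rose 1/6

Isaac, as surviving spouse, takes 1/2.
The remaining 1/2 passes to Martin's descendants per stirpes.
The 1/2 is divided into 3 equal shares of 1/6 among Fiona, Rose, Edmund.
Fiona is living and takes 1/6.
Rose is living and takes 1/6.
Edmund predeceased; the 1/6 allotted to Edmund's branch passes to Edmund's issue by representation.
The 1/6 is divided into 2 equal shares of 1/12 among Prudence, Harriet.
Prudence is living and takes 1/12.
Harriet is living and takes 1/12.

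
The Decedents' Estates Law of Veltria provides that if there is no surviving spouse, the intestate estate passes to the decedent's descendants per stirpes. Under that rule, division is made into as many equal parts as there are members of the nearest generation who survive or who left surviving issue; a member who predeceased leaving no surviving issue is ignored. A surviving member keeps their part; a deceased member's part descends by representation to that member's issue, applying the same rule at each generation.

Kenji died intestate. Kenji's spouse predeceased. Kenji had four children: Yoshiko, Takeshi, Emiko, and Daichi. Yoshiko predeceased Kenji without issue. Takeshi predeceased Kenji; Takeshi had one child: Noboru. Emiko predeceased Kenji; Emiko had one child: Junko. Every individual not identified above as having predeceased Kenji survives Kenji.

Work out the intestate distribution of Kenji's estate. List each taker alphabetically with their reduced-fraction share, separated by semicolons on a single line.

Daichi 1/3; Junko 1/3; Noboru 1/3

There is no surviving spouse, so the entire estate passes to Kenji's descendants per stirpes.
Yoshiko left no surviving issue, so that branch lapses and is disregarded.
The estate is divided into 3 equal shares of 1/3 among Takeshi, Emiko, Daichi.
Takeshi predeceased; the 1/3 allotted to Takeshi's branch passes to Takeshi's issue by representation.
Noboru is the sole taker at this level and receives the full 1/3.
Emiko predeceased; the 1/3 allotted to Emiko's branch passes to Emiko's issue by representation.
Junko is the sole taker at this level and receives the full 1/3.
Daichi is living and takes 1/3.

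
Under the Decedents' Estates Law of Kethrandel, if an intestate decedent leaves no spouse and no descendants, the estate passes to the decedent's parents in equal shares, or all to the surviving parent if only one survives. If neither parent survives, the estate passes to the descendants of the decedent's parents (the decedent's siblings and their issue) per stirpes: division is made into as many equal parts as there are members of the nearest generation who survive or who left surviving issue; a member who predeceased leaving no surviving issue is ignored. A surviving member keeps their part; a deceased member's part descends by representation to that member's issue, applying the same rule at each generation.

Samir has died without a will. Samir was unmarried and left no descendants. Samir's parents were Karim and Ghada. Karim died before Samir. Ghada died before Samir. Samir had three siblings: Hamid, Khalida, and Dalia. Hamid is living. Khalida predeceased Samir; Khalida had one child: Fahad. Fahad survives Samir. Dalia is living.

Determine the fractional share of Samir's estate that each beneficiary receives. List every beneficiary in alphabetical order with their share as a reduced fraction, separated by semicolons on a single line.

Neither parent survives and there are no descendants, so the estate passes to Samir's siblings and their issue per stirpes.
The estate is divided into 3 equal shares of 1/3 among Hamid, Khalida, Dalia.
Hamid is living and takes 1/3.
Khalida predeceased; the 1/3 allotted to Khalida's branch passes to Khalida's issue by representation.
Fahad is the sole taker at this level and receives the full 1/3.
Dalia is living and takes 1/3.

Dalia 1/3; Fahad 1/3; Hamid 1/3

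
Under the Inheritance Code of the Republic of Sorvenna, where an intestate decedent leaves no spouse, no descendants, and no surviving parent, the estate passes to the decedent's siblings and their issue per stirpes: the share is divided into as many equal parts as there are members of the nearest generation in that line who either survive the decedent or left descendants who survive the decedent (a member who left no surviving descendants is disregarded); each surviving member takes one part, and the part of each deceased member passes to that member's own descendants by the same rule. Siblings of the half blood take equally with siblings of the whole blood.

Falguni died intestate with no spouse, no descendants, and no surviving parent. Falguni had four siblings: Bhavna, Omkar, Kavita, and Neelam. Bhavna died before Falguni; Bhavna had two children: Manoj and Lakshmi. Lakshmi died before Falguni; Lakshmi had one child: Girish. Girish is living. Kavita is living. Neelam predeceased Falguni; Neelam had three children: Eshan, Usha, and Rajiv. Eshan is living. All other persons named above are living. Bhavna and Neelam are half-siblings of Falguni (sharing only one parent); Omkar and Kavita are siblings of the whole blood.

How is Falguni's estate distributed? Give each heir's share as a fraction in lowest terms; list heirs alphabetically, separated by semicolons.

Eshan 1/12; Girish 1/8; Kavita 1/4; Manoj 1/8; Omkar 1/4; Rajiv 1/12; Usha 1/12

No spouse, descendants, or parent survives, so the estate passes to Falguni's siblings per stirpes.
Half-blood and whole-blood siblings take equally under the stated rule.
The estate is divided into 4 equal shares of 1/4 among Bhavna, Omkar, Kavita, Neelam.
Bhavna predeceased; the 1/4 allotted to Bhavna's branch passes to Bhavna's issue by representation.
The 1/4 is divided into 2 equal shares of 1/8 among Manoj, Lakshmi.
Manoj is living and takes 1/8.
Lakshmi predeceased; the 1/8 allotted to Lakshmi's branch passes to Lakshmi's issue by representation.
Girish is the sole taker at this level and receives the full 1/8.
Omkar is living and takes 1/4.
Kavita is living and takes 1/4.
Neelam predeceased; the 1/4 allotted to Neelam's branch passes to Neelam's issue by representation.
The 1/4 is divided into 3 equal shares of 1/12 among Eshan, Usha, Rajiv.
Eshan is living and takes 1/12.
Usha is living and takes 1/12.
Rajiv is living and takes 1/12.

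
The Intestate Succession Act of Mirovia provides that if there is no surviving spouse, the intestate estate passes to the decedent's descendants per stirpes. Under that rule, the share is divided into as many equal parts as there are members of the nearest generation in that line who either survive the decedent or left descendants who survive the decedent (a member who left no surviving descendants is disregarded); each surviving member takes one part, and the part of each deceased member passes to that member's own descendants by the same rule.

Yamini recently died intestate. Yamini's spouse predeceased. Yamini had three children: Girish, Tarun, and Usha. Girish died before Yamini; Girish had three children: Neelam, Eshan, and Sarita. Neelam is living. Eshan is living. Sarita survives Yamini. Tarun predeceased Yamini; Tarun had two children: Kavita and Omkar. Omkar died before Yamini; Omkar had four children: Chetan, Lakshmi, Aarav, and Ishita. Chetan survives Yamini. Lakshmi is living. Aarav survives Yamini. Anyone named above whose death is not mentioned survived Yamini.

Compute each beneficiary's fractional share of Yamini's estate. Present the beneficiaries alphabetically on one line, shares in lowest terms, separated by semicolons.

Aarav 1/24; Chetan 1/24; Eshan 1/9; Ishita 1/24; Kavita 1/6; Lakshmi 1/24; Neelam 1/9; Sarita 1/9; Usha 1/3

There is no surviving spouse, so the entire estate passes to Yamini's descendants per stirpes.
The estate is divided into 3 equal shares of 1/3 among Girish, Tarun, Usha.
Girish predeceased; the 1/3 allotted to Girish's branch passes to Girish's issue by representation.
The 1/3 is divided into 3 equal shares of 1/9 among Neelam, Eshan, Sarita.
Neelam is living and takes 1/9.
Eshan is living and takes 1/9.
Sarita is living and takes 1/9.
Tarun predeceased; the 1/3 allotted to Tarun's branch passes to Tarun's issue by representation.
The 1/3 is divided into 2 equal shares of 1/6 among Kavita, Omkar.
Kavita is living and takes 1/6.
Omkar predeceased; the 1/6 allotted to Omkar's branch passes to Omkar's issue by representation.
The 1/6 is divided into 4 equal shares of 1/24 among Chetan, Lakshmi, Aarav, Ishita.
Chetan is living and takes 1/24.
Lakshmi is living and takes 1/24.
Aarav is living and takes 1/24.
Ishita is living and takes 1/24.
Usha is living and takes 1/3.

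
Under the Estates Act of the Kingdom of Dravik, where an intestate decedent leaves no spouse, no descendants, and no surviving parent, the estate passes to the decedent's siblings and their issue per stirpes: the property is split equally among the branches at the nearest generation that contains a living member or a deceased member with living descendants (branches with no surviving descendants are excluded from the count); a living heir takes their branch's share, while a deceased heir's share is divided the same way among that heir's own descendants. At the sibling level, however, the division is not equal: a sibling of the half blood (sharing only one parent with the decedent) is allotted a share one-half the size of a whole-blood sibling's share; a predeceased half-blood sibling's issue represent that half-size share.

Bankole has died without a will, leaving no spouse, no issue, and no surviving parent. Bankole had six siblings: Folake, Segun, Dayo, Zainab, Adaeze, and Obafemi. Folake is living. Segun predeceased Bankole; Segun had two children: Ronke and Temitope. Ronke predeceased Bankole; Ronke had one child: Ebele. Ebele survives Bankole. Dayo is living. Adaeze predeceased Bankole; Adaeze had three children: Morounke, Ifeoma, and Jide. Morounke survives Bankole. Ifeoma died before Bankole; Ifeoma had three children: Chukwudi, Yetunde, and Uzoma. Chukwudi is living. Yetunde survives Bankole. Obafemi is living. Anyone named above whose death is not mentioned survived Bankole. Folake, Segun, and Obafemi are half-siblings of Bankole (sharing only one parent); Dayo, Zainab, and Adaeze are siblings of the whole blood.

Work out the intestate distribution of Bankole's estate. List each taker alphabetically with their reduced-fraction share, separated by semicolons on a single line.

Chukwudi 2/81; Dayo 2/9; Ebele 1/18; Folake 1/9; Jide 2/27; Morounke 2/27; Obafemi 1/9; Temitope 1/18; Uzoma 2/81; Yetunde 2/81; Zainab 2/9

No spouse, descendants, or parent survives, so the estate passes to Bankole's siblings per stirpes.
Half-blood siblings count for one-half the weight of whole-blood siblings at the initial division.
Dividing 1 in proportion to weights (total weight 9/2): Folake (weight 1/2) → 1/9; Segun (weight 1/2) → 1/9; Dayo (weight 1) → 2/9; Zainab (weight 1) → 2/9; Adaeze (weight 1) → 2/9; Obafemi (weight 1/2) → 1/9.
Folake is living and takes 1/9.
Segun predeceased; the 1/9 allotted to Segun's branch passes to Segun's issue by representation.
The 1/9 is divided into 2 equal shares of 1/18 among Ronke, Temitope.
Ronke predeceased; the 1/18 allotted to Ronke's branch passes to Ronke's issue by representation.
Ebele is the sole taker at this level and receives the full 1/18.
Temitope is living and takes 1/18.
Dayo is living and takes 2/9.
Zainab is living and takes 2/9.
Adaeze predeceased; the 2/9 allotted to Adaeze's branch passes to Adaeze's issue by representation.
The 2/9 is divided into 3 equal shares of 2/27 among Morounke, Ifeoma, Jide.
Morounke is living and takes 2/27.
Ifeoma predeceased; the 2/27 allotted to Ifeoma's branch passes to Ifeoma's issue by representation.
The 2/27 is divided into 3 equal shares of 2/81 among Chukwudi, Yetunde, Uzoma.
Chukwudi is living and takes 2/81.
Yetunde is living and takes 2/81.
Uzoma is living and takes 2/81.
Jide is living and takes 2/27.
Obafemi is living and takes 1/9.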